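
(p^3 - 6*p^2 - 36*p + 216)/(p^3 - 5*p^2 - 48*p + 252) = (p + 6)/(p + 7)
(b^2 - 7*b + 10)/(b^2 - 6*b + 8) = (b - 5)/(b - 4)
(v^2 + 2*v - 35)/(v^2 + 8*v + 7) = (v - 5)/(v + 1)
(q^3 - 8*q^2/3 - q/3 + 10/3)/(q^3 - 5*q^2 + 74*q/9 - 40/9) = 3*(q + 1)/(3*q - 4)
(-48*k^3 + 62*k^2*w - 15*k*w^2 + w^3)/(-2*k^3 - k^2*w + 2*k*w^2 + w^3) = (48*k^2 - 14*k*w + w^2)/(2*k^2 + 3*k*w + w^2)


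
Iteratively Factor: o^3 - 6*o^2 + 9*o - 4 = (o - 1)*(o^2 - 5*o + 4) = (o - 4)*(o - 1)*(o - 1)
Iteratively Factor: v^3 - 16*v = (v + 4)*(v^2 - 4*v) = (v - 4)*(v + 4)*(v)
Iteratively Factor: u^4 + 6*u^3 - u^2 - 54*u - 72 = (u + 4)*(u^3 + 2*u^2 - 9*u - 18) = (u - 3)*(u + 4)*(u^2 + 5*u + 6) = (u - 3)*(u + 2)*(u + 4)*(u + 3)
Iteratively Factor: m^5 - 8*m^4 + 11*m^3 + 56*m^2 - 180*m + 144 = (m - 3)*(m^4 - 5*m^3 - 4*m^2 + 44*m - 48) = (m - 3)*(m - 2)*(m^3 - 3*m^2 - 10*m + 24) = (m - 3)*(m - 2)*(m + 3)*(m^2 - 6*m + 8) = (m - 4)*(m - 3)*(m - 2)*(m + 3)*(m - 2)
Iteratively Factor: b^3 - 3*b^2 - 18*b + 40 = (b - 5)*(b^2 + 2*b - 8) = (b - 5)*(b - 2)*(b + 4)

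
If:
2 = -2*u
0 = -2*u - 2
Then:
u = -1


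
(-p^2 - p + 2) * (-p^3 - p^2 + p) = p^5 + 2*p^4 - 2*p^3 - 3*p^2 + 2*p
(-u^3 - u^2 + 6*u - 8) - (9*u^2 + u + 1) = -u^3 - 10*u^2 + 5*u - 9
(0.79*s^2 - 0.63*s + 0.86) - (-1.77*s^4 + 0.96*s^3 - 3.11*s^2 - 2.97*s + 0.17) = 1.77*s^4 - 0.96*s^3 + 3.9*s^2 + 2.34*s + 0.69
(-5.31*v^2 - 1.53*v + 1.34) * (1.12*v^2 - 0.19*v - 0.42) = -5.9472*v^4 - 0.7047*v^3 + 4.0217*v^2 + 0.388*v - 0.5628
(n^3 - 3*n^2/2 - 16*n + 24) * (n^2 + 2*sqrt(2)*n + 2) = n^5 - 3*n^4/2 + 2*sqrt(2)*n^4 - 14*n^3 - 3*sqrt(2)*n^3 - 32*sqrt(2)*n^2 + 21*n^2 - 32*n + 48*sqrt(2)*n + 48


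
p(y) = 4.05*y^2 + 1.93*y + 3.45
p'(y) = 8.1*y + 1.93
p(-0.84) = 4.69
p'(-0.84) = -4.87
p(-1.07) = 6.02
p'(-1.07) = -6.74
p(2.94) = 44.13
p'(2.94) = 25.74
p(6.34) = 178.48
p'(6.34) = 53.28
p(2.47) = 32.93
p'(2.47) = 21.94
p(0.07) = 3.60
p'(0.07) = 2.50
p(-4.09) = 63.31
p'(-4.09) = -31.20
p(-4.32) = 70.70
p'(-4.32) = -33.06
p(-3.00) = 34.11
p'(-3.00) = -22.37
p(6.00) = 160.83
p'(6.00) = 50.53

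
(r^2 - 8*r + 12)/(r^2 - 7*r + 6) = (r - 2)/(r - 1)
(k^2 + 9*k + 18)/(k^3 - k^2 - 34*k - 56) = (k^2 + 9*k + 18)/(k^3 - k^2 - 34*k - 56)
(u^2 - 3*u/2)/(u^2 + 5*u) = (u - 3/2)/(u + 5)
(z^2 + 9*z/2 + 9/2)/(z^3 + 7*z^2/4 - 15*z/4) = 2*(2*z + 3)/(z*(4*z - 5))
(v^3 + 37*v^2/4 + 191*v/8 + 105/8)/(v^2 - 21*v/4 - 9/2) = (2*v^2 + 17*v + 35)/(2*(v - 6))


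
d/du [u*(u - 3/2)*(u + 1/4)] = 3*u^2 - 5*u/2 - 3/8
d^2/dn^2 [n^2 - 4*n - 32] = 2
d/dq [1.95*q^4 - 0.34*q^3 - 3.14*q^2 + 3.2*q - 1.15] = 7.8*q^3 - 1.02*q^2 - 6.28*q + 3.2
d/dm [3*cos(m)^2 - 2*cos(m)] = 2*(1 - 3*cos(m))*sin(m)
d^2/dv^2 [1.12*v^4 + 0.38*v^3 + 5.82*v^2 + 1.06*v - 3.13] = 13.44*v^2 + 2.28*v + 11.64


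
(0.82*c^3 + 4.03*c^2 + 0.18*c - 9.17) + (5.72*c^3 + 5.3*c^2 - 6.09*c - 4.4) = 6.54*c^3 + 9.33*c^2 - 5.91*c - 13.57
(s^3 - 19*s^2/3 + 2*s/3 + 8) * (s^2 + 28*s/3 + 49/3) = s^5 + 3*s^4 - 379*s^3/9 - 803*s^2/9 + 770*s/9 + 392/3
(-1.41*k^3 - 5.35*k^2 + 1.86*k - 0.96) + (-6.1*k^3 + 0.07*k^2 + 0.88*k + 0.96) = -7.51*k^3 - 5.28*k^2 + 2.74*k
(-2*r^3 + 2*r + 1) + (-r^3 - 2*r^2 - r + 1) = -3*r^3 - 2*r^2 + r + 2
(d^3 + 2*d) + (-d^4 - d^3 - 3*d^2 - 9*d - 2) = -d^4 - 3*d^2 - 7*d - 2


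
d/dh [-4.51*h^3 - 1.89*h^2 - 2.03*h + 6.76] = -13.53*h^2 - 3.78*h - 2.03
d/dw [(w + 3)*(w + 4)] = 2*w + 7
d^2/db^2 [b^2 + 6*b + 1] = 2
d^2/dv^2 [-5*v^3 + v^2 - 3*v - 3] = 2 - 30*v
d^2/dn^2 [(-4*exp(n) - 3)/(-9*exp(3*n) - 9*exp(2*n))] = (16*exp(3*n) + 39*exp(2*n) + 37*exp(n) + 12)*exp(-2*n)/(9*(exp(3*n) + 3*exp(2*n) + 3*exp(n) + 1))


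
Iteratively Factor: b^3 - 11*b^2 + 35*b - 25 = (b - 5)*(b^2 - 6*b + 5) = (b - 5)^2*(b - 1)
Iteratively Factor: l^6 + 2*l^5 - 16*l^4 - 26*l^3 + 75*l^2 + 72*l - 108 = (l - 1)*(l^5 + 3*l^4 - 13*l^3 - 39*l^2 + 36*l + 108) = (l - 1)*(l + 3)*(l^4 - 13*l^2 + 36) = (l - 2)*(l - 1)*(l + 3)*(l^3 + 2*l^2 - 9*l - 18) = (l - 2)*(l - 1)*(l + 2)*(l + 3)*(l^2 - 9) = (l - 3)*(l - 2)*(l - 1)*(l + 2)*(l + 3)*(l + 3)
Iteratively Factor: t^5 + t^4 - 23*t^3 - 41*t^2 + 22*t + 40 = (t + 2)*(t^4 - t^3 - 21*t^2 + t + 20) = (t + 1)*(t + 2)*(t^3 - 2*t^2 - 19*t + 20) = (t - 1)*(t + 1)*(t + 2)*(t^2 - t - 20) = (t - 5)*(t - 1)*(t + 1)*(t + 2)*(t + 4)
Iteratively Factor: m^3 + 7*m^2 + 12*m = (m + 3)*(m^2 + 4*m) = m*(m + 3)*(m + 4)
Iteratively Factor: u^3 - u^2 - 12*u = (u + 3)*(u^2 - 4*u) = u*(u + 3)*(u - 4)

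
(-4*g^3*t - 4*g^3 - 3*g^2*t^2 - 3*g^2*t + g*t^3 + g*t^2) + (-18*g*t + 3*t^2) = -4*g^3*t - 4*g^3 - 3*g^2*t^2 - 3*g^2*t + g*t^3 + g*t^2 - 18*g*t + 3*t^2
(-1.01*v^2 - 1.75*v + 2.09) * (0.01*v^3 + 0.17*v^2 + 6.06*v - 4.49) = -0.0101*v^5 - 0.1892*v^4 - 6.3972*v^3 - 5.7148*v^2 + 20.5229*v - 9.3841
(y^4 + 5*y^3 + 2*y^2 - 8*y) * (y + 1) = y^5 + 6*y^4 + 7*y^3 - 6*y^2 - 8*y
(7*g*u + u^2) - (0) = 7*g*u + u^2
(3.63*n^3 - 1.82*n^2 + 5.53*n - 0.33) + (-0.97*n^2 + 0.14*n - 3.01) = 3.63*n^3 - 2.79*n^2 + 5.67*n - 3.34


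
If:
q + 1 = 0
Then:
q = -1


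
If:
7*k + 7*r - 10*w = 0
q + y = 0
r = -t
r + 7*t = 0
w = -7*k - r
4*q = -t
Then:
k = 0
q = 0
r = 0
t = 0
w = 0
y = 0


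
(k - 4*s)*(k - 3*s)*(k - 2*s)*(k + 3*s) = k^4 - 6*k^3*s - k^2*s^2 + 54*k*s^3 - 72*s^4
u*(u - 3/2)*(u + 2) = u^3 + u^2/2 - 3*u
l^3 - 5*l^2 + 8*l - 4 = (l - 2)^2*(l - 1)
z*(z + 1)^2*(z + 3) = z^4 + 5*z^3 + 7*z^2 + 3*z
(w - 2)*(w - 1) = w^2 - 3*w + 2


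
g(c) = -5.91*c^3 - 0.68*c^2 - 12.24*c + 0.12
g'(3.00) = -175.89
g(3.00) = -202.29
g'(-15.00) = -3981.09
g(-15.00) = 19976.97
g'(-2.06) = -84.68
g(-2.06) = 74.11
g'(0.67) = -21.11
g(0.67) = -10.16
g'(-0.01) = -12.23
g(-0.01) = 0.24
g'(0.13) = -12.72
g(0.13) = -1.50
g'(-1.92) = -74.99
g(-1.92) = 62.94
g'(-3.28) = -198.53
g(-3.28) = 241.50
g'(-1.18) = -35.32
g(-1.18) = 23.33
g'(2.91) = -166.34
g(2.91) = -186.89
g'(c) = -17.73*c^2 - 1.36*c - 12.24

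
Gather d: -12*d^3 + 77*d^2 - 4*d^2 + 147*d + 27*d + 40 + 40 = -12*d^3 + 73*d^2 + 174*d + 80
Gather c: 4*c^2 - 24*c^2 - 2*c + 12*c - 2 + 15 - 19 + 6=-20*c^2 + 10*c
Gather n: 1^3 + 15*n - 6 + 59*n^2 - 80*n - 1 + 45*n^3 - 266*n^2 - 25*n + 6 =45*n^3 - 207*n^2 - 90*n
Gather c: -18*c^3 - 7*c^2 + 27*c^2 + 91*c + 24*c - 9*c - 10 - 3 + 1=-18*c^3 + 20*c^2 + 106*c - 12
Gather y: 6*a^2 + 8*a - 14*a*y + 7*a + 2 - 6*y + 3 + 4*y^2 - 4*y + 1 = 6*a^2 + 15*a + 4*y^2 + y*(-14*a - 10) + 6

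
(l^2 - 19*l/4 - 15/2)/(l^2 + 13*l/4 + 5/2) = (l - 6)/(l + 2)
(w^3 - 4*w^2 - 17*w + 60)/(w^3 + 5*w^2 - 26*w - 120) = (w - 3)/(w + 6)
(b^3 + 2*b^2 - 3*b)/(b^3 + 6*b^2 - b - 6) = b*(b + 3)/(b^2 + 7*b + 6)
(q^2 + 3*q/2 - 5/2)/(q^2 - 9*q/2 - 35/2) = (q - 1)/(q - 7)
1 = 1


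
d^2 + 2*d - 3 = (d - 1)*(d + 3)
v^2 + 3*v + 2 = (v + 1)*(v + 2)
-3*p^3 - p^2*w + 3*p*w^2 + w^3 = (-p + w)*(p + w)*(3*p + w)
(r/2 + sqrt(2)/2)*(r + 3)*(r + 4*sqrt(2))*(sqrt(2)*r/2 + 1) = sqrt(2)*r^4/4 + 3*sqrt(2)*r^3/4 + 3*r^3 + 9*sqrt(2)*r^2/2 + 9*r^2 + 4*r + 27*sqrt(2)*r/2 + 12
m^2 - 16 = (m - 4)*(m + 4)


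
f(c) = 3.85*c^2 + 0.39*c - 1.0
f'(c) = 7.7*c + 0.39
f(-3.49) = 44.53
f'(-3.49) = -26.48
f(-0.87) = 1.57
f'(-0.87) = -6.31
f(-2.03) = 14.07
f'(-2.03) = -15.24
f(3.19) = 39.42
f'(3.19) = 24.95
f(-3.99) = 58.74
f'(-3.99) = -30.33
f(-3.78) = 52.54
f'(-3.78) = -28.72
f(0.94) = 2.77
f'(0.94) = 7.63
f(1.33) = 6.33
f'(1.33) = 10.63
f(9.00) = 314.36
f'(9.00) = 69.69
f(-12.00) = 548.72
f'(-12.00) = -92.01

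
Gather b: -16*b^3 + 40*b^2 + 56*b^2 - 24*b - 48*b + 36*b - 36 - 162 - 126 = -16*b^3 + 96*b^2 - 36*b - 324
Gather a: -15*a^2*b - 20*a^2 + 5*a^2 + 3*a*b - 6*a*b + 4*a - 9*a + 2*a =a^2*(-15*b - 15) + a*(-3*b - 3)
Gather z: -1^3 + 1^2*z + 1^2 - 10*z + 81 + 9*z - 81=0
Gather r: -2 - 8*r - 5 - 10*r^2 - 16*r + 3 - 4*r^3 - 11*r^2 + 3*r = -4*r^3 - 21*r^2 - 21*r - 4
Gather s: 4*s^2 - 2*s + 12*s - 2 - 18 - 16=4*s^2 + 10*s - 36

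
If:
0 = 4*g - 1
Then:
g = 1/4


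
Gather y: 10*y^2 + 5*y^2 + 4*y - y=15*y^2 + 3*y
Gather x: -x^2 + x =-x^2 + x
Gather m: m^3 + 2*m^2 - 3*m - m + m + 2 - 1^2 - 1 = m^3 + 2*m^2 - 3*m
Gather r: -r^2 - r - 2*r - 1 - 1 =-r^2 - 3*r - 2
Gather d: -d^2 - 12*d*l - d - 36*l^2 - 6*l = -d^2 + d*(-12*l - 1) - 36*l^2 - 6*l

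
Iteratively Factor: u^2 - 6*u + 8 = (u - 2)*(u - 4)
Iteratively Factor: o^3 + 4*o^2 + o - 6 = (o + 2)*(o^2 + 2*o - 3) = (o - 1)*(o + 2)*(o + 3)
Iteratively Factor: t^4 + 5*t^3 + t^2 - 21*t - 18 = (t - 2)*(t^3 + 7*t^2 + 15*t + 9) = (t - 2)*(t + 1)*(t^2 + 6*t + 9) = (t - 2)*(t + 1)*(t + 3)*(t + 3)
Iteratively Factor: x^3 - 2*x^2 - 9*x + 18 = (x - 2)*(x^2 - 9) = (x - 3)*(x - 2)*(x + 3)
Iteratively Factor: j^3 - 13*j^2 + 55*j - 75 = (j - 5)*(j^2 - 8*j + 15) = (j - 5)^2*(j - 3)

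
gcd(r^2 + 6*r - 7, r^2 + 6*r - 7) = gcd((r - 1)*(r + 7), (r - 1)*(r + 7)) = r^2 + 6*r - 7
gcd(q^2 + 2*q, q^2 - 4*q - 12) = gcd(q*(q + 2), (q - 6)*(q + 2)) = q + 2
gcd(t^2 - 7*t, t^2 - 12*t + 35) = t - 7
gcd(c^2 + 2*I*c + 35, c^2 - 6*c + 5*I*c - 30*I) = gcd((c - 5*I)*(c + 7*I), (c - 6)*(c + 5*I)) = 1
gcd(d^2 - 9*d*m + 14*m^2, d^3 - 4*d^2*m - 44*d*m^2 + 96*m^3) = d - 2*m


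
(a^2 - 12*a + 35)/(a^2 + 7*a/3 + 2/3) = 3*(a^2 - 12*a + 35)/(3*a^2 + 7*a + 2)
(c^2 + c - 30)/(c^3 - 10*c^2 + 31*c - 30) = (c + 6)/(c^2 - 5*c + 6)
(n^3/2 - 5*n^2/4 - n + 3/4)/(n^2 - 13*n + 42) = (2*n^3 - 5*n^2 - 4*n + 3)/(4*(n^2 - 13*n + 42))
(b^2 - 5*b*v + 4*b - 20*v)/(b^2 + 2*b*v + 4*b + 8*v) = (b - 5*v)/(b + 2*v)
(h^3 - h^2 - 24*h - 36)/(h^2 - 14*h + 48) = (h^2 + 5*h + 6)/(h - 8)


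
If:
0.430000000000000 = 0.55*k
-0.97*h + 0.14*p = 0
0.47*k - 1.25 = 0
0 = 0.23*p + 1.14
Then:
No Solution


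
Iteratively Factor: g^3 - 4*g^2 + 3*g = (g - 1)*(g^2 - 3*g) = (g - 3)*(g - 1)*(g)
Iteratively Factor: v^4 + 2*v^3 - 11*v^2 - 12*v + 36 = (v + 3)*(v^3 - v^2 - 8*v + 12) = (v - 2)*(v + 3)*(v^2 + v - 6) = (v - 2)^2*(v + 3)*(v + 3)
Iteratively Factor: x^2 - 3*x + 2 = (x - 1)*(x - 2)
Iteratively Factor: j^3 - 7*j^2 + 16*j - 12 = (j - 3)*(j^2 - 4*j + 4) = (j - 3)*(j - 2)*(j - 2)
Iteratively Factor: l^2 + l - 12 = (l - 3)*(l + 4)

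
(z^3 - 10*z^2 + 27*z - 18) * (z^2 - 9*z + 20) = z^5 - 19*z^4 + 137*z^3 - 461*z^2 + 702*z - 360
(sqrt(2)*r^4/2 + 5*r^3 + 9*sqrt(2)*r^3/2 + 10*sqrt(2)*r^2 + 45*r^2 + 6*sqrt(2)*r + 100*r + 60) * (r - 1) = sqrt(2)*r^5/2 + 5*r^4 + 4*sqrt(2)*r^4 + 11*sqrt(2)*r^3/2 + 40*r^3 - 4*sqrt(2)*r^2 + 55*r^2 - 40*r - 6*sqrt(2)*r - 60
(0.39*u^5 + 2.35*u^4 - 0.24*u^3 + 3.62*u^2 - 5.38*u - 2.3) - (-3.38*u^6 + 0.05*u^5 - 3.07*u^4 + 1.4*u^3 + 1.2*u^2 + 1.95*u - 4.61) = 3.38*u^6 + 0.34*u^5 + 5.42*u^4 - 1.64*u^3 + 2.42*u^2 - 7.33*u + 2.31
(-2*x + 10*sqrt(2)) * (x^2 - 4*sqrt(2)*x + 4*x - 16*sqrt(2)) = -2*x^3 - 8*x^2 + 18*sqrt(2)*x^2 - 80*x + 72*sqrt(2)*x - 320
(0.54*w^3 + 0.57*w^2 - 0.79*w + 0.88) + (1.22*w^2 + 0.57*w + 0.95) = 0.54*w^3 + 1.79*w^2 - 0.22*w + 1.83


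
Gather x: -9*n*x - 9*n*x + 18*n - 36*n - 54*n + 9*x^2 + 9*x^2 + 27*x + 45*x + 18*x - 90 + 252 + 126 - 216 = -72*n + 18*x^2 + x*(90 - 18*n) + 72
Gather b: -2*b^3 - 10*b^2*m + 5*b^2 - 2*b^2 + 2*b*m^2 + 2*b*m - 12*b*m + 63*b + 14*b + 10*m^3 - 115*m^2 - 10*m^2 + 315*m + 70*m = -2*b^3 + b^2*(3 - 10*m) + b*(2*m^2 - 10*m + 77) + 10*m^3 - 125*m^2 + 385*m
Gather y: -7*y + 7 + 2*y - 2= 5 - 5*y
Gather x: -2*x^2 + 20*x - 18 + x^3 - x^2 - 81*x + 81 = x^3 - 3*x^2 - 61*x + 63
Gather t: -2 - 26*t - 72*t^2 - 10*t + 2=-72*t^2 - 36*t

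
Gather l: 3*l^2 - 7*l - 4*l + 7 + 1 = 3*l^2 - 11*l + 8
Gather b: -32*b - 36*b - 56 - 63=-68*b - 119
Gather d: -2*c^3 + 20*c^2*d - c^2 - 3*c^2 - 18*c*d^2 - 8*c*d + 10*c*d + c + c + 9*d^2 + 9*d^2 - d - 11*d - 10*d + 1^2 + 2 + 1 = -2*c^3 - 4*c^2 + 2*c + d^2*(18 - 18*c) + d*(20*c^2 + 2*c - 22) + 4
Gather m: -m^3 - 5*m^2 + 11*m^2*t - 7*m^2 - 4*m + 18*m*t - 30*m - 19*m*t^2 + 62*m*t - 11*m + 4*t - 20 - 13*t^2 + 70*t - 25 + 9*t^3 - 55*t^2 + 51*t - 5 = -m^3 + m^2*(11*t - 12) + m*(-19*t^2 + 80*t - 45) + 9*t^3 - 68*t^2 + 125*t - 50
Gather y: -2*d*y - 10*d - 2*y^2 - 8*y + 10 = -10*d - 2*y^2 + y*(-2*d - 8) + 10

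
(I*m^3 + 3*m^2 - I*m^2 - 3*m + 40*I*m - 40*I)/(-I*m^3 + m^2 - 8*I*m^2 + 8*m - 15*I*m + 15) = (-m^3 + m^2*(1 + 3*I) - m*(40 + 3*I) + 40)/(m^3 + m^2*(8 + I) + m*(15 + 8*I) + 15*I)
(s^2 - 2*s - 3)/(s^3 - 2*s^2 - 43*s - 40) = (s - 3)/(s^2 - 3*s - 40)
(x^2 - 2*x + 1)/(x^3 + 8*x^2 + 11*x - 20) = (x - 1)/(x^2 + 9*x + 20)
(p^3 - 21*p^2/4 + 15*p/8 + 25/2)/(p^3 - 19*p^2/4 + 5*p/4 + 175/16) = 2*(p - 4)/(2*p - 7)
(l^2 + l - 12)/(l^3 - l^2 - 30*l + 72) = (l + 4)/(l^2 + 2*l - 24)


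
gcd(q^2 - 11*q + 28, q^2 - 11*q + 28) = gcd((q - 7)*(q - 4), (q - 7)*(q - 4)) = q^2 - 11*q + 28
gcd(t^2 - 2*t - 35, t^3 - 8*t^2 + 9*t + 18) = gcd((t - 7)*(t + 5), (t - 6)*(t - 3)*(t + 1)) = 1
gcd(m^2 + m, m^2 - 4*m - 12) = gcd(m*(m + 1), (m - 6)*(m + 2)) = 1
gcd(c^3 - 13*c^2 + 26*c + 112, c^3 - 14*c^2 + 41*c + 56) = c^2 - 15*c + 56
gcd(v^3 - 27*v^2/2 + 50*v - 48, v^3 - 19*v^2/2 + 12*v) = v^2 - 19*v/2 + 12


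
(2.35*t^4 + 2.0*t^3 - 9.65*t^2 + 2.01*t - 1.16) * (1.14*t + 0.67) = 2.679*t^5 + 3.8545*t^4 - 9.661*t^3 - 4.1741*t^2 + 0.0243000000000002*t - 0.7772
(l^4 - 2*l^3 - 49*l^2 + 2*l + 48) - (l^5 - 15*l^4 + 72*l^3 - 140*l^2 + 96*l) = -l^5 + 16*l^4 - 74*l^3 + 91*l^2 - 94*l + 48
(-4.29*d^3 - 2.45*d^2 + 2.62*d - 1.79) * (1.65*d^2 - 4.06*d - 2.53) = -7.0785*d^5 + 13.3749*d^4 + 25.1237*d^3 - 7.3922*d^2 + 0.6388*d + 4.5287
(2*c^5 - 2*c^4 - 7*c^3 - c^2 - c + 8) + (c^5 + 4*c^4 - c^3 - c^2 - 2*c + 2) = 3*c^5 + 2*c^4 - 8*c^3 - 2*c^2 - 3*c + 10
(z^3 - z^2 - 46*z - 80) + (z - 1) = z^3 - z^2 - 45*z - 81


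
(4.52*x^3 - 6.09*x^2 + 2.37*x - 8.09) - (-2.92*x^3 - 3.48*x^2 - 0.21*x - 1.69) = 7.44*x^3 - 2.61*x^2 + 2.58*x - 6.4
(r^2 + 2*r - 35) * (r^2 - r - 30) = r^4 + r^3 - 67*r^2 - 25*r + 1050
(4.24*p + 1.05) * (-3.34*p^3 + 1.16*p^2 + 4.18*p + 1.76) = -14.1616*p^4 + 1.4114*p^3 + 18.9412*p^2 + 11.8514*p + 1.848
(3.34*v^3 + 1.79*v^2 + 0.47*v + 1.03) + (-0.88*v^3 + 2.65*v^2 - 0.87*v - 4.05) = 2.46*v^3 + 4.44*v^2 - 0.4*v - 3.02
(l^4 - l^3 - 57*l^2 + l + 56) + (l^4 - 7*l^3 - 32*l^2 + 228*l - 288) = 2*l^4 - 8*l^3 - 89*l^2 + 229*l - 232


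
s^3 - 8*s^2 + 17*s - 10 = (s - 5)*(s - 2)*(s - 1)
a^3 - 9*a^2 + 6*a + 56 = (a - 7)*(a - 4)*(a + 2)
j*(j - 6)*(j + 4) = j^3 - 2*j^2 - 24*j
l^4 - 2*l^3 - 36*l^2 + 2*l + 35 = (l - 7)*(l - 1)*(l + 1)*(l + 5)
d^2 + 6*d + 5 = (d + 1)*(d + 5)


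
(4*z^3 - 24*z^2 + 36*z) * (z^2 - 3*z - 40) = 4*z^5 - 36*z^4 - 52*z^3 + 852*z^2 - 1440*z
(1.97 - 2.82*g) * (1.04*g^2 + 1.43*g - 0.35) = -2.9328*g^3 - 1.9838*g^2 + 3.8041*g - 0.6895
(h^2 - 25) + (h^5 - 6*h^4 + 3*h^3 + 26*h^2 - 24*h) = h^5 - 6*h^4 + 3*h^3 + 27*h^2 - 24*h - 25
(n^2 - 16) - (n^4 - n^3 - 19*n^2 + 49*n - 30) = -n^4 + n^3 + 20*n^2 - 49*n + 14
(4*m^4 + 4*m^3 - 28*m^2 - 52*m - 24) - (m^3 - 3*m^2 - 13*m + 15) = 4*m^4 + 3*m^3 - 25*m^2 - 39*m - 39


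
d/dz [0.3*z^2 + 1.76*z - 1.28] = 0.6*z + 1.76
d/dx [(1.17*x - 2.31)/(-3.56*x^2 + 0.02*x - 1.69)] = (4.1652*x^2 - 16.4472*x - 1.9311)/(12.6736*x^4 - 0.1424*x^3 + 12.0332*x^2 - 0.0676*x + 2.8561)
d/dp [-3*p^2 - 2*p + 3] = -6*p - 2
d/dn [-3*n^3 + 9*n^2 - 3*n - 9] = -9*n^2 + 18*n - 3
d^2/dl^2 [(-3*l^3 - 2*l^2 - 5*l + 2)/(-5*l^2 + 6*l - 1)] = 4*(139*l^3 - 117*l^2 + 57*l - 15)/(125*l^6 - 450*l^5 + 615*l^4 - 396*l^3 + 123*l^2 - 18*l + 1)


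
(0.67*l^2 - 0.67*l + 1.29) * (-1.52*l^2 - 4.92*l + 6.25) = -1.0184*l^4 - 2.278*l^3 + 5.5231*l^2 - 10.5343*l + 8.0625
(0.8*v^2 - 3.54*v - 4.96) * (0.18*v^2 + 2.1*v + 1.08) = 0.144*v^4 + 1.0428*v^3 - 7.4628*v^2 - 14.2392*v - 5.3568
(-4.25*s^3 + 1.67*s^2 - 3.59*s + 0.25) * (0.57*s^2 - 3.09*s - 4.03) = -2.4225*s^5 + 14.0844*s^4 + 9.9209*s^3 + 4.5055*s^2 + 13.6952*s - 1.0075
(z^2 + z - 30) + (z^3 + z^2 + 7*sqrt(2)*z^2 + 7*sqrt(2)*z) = z^3 + 2*z^2 + 7*sqrt(2)*z^2 + z + 7*sqrt(2)*z - 30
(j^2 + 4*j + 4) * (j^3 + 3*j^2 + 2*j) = j^5 + 7*j^4 + 18*j^3 + 20*j^2 + 8*j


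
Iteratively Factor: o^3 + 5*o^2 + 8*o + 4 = (o + 1)*(o^2 + 4*o + 4) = (o + 1)*(o + 2)*(o + 2)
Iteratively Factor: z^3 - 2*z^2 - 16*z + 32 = (z - 4)*(z^2 + 2*z - 8) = (z - 4)*(z - 2)*(z + 4)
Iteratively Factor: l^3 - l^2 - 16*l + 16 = (l - 4)*(l^2 + 3*l - 4) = (l - 4)*(l + 4)*(l - 1)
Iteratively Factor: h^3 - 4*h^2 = (h - 4)*(h^2) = h*(h - 4)*(h)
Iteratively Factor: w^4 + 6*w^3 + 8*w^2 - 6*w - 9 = (w + 3)*(w^3 + 3*w^2 - w - 3) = (w - 1)*(w + 3)*(w^2 + 4*w + 3) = (w - 1)*(w + 1)*(w + 3)*(w + 3)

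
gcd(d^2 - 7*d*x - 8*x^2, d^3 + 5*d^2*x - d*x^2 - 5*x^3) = d + x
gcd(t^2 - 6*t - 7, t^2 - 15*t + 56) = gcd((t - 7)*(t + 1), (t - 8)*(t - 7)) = t - 7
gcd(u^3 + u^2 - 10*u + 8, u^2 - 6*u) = 1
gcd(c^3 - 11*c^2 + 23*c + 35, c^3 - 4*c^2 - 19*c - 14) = c^2 - 6*c - 7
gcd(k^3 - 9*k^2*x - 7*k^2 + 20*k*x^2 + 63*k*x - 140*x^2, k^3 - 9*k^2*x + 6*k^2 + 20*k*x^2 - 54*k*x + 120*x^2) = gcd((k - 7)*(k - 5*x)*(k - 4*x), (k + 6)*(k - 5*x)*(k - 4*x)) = k^2 - 9*k*x + 20*x^2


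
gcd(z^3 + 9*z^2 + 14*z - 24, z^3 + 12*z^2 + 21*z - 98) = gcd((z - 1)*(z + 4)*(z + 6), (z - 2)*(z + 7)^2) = 1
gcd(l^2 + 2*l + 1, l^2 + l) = l + 1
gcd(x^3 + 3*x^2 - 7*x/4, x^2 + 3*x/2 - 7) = x + 7/2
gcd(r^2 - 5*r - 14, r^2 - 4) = r + 2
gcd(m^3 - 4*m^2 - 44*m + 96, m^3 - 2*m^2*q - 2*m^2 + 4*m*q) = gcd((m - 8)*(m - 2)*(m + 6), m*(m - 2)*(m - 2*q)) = m - 2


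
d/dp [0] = 0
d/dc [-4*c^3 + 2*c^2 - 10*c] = -12*c^2 + 4*c - 10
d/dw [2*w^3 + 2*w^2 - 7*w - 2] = 6*w^2 + 4*w - 7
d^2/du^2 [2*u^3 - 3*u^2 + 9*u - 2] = 12*u - 6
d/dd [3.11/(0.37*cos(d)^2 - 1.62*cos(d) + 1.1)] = (2.3014*cos(d) - 5.0382)*sin(d)/(0.37*cos(d)^2 - 1.62*cos(d) + 1.1)^2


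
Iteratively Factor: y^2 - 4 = (y + 2)*(y - 2)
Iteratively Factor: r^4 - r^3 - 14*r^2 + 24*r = (r - 3)*(r^3 + 2*r^2 - 8*r) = (r - 3)*(r - 2)*(r^2 + 4*r) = r*(r - 3)*(r - 2)*(r + 4)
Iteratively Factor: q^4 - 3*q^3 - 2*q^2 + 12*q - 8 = (q - 2)*(q^3 - q^2 - 4*q + 4) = (q - 2)*(q + 2)*(q^2 - 3*q + 2) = (q - 2)^2*(q + 2)*(q - 1)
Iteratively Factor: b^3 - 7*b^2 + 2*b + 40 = (b - 5)*(b^2 - 2*b - 8) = (b - 5)*(b - 4)*(b + 2)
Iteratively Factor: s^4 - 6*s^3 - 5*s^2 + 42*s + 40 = (s - 4)*(s^3 - 2*s^2 - 13*s - 10) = (s - 4)*(s + 2)*(s^2 - 4*s - 5) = (s - 5)*(s - 4)*(s + 2)*(s + 1)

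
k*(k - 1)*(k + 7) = k^3 + 6*k^2 - 7*k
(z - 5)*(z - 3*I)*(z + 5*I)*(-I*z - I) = -I*z^4 + 2*z^3 + 4*I*z^3 - 8*z^2 - 10*I*z^2 - 10*z + 60*I*z + 75*I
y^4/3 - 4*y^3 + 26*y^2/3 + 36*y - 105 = (y/3 + 1)*(y - 7)*(y - 5)*(y - 3)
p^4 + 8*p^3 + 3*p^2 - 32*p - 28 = (p - 2)*(p + 1)*(p + 2)*(p + 7)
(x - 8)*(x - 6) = x^2 - 14*x + 48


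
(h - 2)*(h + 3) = h^2 + h - 6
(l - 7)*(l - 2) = l^2 - 9*l + 14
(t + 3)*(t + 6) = t^2 + 9*t + 18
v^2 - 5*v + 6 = (v - 3)*(v - 2)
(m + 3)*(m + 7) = m^2 + 10*m + 21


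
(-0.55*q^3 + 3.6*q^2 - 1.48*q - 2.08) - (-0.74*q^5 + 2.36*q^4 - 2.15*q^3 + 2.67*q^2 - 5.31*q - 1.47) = 0.74*q^5 - 2.36*q^4 + 1.6*q^3 + 0.93*q^2 + 3.83*q - 0.61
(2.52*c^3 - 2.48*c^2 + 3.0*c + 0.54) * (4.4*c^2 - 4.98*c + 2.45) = 11.088*c^5 - 23.4616*c^4 + 31.7244*c^3 - 18.64*c^2 + 4.6608*c + 1.323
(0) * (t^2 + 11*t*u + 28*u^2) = 0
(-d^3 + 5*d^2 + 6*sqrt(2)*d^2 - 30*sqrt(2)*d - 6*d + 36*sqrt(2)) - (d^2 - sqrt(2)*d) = -d^3 + 4*d^2 + 6*sqrt(2)*d^2 - 29*sqrt(2)*d - 6*d + 36*sqrt(2)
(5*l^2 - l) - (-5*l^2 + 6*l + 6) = 10*l^2 - 7*l - 6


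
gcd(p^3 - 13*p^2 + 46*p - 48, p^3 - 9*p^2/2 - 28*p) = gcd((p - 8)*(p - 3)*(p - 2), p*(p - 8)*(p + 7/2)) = p - 8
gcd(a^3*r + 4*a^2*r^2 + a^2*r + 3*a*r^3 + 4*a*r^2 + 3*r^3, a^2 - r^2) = a + r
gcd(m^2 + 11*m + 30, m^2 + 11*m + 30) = m^2 + 11*m + 30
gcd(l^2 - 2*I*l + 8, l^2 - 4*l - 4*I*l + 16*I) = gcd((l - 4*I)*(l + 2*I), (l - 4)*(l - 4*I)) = l - 4*I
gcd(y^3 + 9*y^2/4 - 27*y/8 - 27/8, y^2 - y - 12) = y + 3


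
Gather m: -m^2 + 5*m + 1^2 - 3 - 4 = -m^2 + 5*m - 6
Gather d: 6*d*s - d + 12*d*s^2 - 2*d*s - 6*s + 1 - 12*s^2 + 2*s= d*(12*s^2 + 4*s - 1) - 12*s^2 - 4*s + 1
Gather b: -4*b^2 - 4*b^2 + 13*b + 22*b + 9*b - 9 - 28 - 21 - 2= -8*b^2 + 44*b - 60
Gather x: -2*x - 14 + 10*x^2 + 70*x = 10*x^2 + 68*x - 14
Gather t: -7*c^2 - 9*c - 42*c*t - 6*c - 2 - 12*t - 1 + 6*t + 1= -7*c^2 - 15*c + t*(-42*c - 6) - 2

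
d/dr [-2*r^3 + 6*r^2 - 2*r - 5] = -6*r^2 + 12*r - 2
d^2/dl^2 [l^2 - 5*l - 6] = 2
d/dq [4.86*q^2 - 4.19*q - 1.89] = 9.72*q - 4.19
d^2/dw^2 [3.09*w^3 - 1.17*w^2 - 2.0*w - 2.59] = 18.54*w - 2.34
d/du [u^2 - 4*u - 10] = 2*u - 4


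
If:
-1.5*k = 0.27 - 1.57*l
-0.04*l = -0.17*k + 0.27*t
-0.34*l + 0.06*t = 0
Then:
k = -0.20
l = -0.02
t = -0.12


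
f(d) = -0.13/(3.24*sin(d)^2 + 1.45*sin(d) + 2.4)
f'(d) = -0.13*(-6.48*sin(d)*cos(d) - 1.45*cos(d))/(3.24*sin(d)^2 + 1.45*sin(d) + 2.4)^2 = (0.8424*sin(d) + 0.1885)*cos(d)/(3.24*sin(d)^2 + 1.45*sin(d) + 2.4)^2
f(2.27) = -0.02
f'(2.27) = -0.02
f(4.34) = -0.03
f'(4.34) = 0.01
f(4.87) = -0.03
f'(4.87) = -0.01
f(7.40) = -0.02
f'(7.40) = 0.01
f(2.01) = -0.02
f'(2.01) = -0.01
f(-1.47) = -0.03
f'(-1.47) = -0.00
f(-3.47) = -0.04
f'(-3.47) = -0.04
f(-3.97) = -0.02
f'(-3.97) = -0.02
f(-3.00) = -0.06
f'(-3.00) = -0.01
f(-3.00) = -0.06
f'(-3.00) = -0.01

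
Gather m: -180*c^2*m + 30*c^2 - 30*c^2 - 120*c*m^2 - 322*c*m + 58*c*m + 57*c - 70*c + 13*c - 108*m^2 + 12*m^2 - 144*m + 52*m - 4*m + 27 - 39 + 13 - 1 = m^2*(-120*c - 96) + m*(-180*c^2 - 264*c - 96)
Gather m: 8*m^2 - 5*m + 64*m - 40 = 8*m^2 + 59*m - 40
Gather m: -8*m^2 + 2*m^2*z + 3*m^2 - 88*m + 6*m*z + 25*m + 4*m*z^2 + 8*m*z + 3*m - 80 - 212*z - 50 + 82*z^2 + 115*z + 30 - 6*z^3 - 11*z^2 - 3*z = m^2*(2*z - 5) + m*(4*z^2 + 14*z - 60) - 6*z^3 + 71*z^2 - 100*z - 100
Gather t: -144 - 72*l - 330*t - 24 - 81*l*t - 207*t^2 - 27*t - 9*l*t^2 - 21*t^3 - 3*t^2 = -72*l - 21*t^3 + t^2*(-9*l - 210) + t*(-81*l - 357) - 168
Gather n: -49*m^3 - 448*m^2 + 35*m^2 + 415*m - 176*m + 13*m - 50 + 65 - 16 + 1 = -49*m^3 - 413*m^2 + 252*m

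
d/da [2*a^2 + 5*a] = 4*a + 5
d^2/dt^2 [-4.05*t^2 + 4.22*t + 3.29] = -8.10000000000000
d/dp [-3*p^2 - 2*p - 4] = -6*p - 2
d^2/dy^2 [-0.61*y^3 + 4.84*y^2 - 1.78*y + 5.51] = 9.68 - 3.66*y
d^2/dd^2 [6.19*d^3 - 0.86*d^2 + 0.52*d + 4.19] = 37.14*d - 1.72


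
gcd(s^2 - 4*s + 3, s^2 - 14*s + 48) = 1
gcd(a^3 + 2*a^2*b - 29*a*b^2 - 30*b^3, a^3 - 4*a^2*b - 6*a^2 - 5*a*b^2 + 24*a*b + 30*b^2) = a^2 - 4*a*b - 5*b^2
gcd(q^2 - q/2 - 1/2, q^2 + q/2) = q + 1/2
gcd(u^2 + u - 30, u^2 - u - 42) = u + 6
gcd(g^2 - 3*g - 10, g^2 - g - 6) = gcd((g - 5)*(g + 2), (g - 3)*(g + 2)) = g + 2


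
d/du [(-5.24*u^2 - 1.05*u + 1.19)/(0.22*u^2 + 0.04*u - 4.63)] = (0.0214*u^2 + 47.9988*u + 4.8139)/(0.0484*u^4 + 0.0176*u^3 - 2.0356*u^2 - 0.3704*u + 21.4369)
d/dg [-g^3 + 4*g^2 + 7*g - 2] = -3*g^2 + 8*g + 7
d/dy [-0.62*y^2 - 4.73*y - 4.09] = -1.24*y - 4.73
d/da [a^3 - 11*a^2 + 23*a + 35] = 3*a^2 - 22*a + 23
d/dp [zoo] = 0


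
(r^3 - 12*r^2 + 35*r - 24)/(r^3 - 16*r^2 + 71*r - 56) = (r - 3)/(r - 7)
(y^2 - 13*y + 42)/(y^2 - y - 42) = (y - 6)/(y + 6)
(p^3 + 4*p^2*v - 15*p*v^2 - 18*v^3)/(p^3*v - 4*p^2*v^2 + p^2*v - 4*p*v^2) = (p^3 + 4*p^2*v - 15*p*v^2 - 18*v^3)/(p*v*(p^2 - 4*p*v + p - 4*v))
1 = 1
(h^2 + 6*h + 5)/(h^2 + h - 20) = (h + 1)/(h - 4)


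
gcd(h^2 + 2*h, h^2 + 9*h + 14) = h + 2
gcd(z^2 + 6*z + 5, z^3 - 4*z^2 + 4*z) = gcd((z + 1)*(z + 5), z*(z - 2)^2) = 1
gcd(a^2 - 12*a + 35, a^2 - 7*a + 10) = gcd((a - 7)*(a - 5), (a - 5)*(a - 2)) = a - 5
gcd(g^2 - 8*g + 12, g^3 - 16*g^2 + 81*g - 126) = g - 6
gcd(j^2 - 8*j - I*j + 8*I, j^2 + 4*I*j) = 1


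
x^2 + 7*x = x*(x + 7)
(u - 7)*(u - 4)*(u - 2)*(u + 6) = u^4 - 7*u^3 - 28*u^2 + 244*u - 336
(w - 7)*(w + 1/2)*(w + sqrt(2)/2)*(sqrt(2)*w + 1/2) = sqrt(2)*w^4 - 13*sqrt(2)*w^3/2 + 3*w^3/2 - 39*w^2/4 - 13*sqrt(2)*w^2/4 - 21*w/4 - 13*sqrt(2)*w/8 - 7*sqrt(2)/8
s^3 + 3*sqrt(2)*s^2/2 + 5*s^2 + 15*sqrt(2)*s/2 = s*(s + 5)*(s + 3*sqrt(2)/2)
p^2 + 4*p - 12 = (p - 2)*(p + 6)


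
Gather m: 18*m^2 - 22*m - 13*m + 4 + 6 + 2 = 18*m^2 - 35*m + 12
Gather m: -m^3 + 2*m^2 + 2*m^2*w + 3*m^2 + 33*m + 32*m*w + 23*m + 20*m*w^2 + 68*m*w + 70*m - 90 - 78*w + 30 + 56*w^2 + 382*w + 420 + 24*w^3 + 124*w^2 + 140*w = -m^3 + m^2*(2*w + 5) + m*(20*w^2 + 100*w + 126) + 24*w^3 + 180*w^2 + 444*w + 360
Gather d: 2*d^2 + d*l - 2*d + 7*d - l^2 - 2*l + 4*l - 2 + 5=2*d^2 + d*(l + 5) - l^2 + 2*l + 3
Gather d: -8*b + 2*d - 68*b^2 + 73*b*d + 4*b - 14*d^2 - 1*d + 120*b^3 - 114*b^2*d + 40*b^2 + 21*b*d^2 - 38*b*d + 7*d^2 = 120*b^3 - 28*b^2 - 4*b + d^2*(21*b - 7) + d*(-114*b^2 + 35*b + 1)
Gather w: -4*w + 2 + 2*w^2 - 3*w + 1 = 2*w^2 - 7*w + 3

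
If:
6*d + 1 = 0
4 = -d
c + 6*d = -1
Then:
No Solution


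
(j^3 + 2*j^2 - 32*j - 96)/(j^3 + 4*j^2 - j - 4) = (j^2 - 2*j - 24)/(j^2 - 1)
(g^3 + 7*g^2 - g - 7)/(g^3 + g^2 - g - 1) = (g + 7)/(g + 1)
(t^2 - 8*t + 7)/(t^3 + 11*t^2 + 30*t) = (t^2 - 8*t + 7)/(t*(t^2 + 11*t + 30))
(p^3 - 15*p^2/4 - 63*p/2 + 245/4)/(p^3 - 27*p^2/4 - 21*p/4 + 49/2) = (p + 5)/(p + 2)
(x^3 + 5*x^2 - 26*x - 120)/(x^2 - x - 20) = x + 6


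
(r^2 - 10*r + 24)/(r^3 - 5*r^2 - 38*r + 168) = (r - 6)/(r^2 - r - 42)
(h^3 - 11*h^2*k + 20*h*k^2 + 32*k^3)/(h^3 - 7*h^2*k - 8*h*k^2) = (h - 4*k)/h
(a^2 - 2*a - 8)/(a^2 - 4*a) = (a + 2)/a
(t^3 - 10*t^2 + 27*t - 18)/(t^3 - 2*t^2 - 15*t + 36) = (t^2 - 7*t + 6)/(t^2 + t - 12)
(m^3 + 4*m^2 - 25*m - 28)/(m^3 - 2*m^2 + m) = (m^3 + 4*m^2 - 25*m - 28)/(m*(m^2 - 2*m + 1))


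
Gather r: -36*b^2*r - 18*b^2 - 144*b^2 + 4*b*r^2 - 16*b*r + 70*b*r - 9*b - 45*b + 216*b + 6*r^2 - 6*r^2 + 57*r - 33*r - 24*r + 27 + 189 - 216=-162*b^2 + 4*b*r^2 + 162*b + r*(-36*b^2 + 54*b)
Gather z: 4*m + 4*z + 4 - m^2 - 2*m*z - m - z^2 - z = -m^2 + 3*m - z^2 + z*(3 - 2*m) + 4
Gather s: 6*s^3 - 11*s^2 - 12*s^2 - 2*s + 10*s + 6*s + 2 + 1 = 6*s^3 - 23*s^2 + 14*s + 3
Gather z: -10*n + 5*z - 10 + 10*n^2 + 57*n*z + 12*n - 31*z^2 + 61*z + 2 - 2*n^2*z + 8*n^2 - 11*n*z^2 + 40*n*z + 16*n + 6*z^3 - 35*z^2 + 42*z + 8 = 18*n^2 + 18*n + 6*z^3 + z^2*(-11*n - 66) + z*(-2*n^2 + 97*n + 108)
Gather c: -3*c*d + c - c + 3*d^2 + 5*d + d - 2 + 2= -3*c*d + 3*d^2 + 6*d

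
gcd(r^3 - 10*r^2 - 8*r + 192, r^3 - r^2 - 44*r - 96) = r^2 - 4*r - 32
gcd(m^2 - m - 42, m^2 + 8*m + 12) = m + 6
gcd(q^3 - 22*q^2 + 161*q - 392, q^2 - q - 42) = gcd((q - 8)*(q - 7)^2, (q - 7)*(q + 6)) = q - 7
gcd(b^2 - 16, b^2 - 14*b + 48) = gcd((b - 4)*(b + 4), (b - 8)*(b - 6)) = 1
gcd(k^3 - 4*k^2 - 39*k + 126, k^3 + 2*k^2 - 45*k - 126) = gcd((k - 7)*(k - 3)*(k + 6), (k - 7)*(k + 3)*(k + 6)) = k^2 - k - 42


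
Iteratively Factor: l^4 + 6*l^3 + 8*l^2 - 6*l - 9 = (l + 1)*(l^3 + 5*l^2 + 3*l - 9) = (l + 1)*(l + 3)*(l^2 + 2*l - 3) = (l - 1)*(l + 1)*(l + 3)*(l + 3)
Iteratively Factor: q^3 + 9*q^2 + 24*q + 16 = (q + 4)*(q^2 + 5*q + 4) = (q + 1)*(q + 4)*(q + 4)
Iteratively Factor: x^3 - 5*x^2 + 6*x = (x)*(x^2 - 5*x + 6) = x*(x - 3)*(x - 2)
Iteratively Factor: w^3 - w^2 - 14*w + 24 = (w + 4)*(w^2 - 5*w + 6) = (w - 2)*(w + 4)*(w - 3)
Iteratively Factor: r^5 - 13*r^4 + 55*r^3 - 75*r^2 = (r)*(r^4 - 13*r^3 + 55*r^2 - 75*r) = r*(r - 5)*(r^3 - 8*r^2 + 15*r) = r*(r - 5)*(r - 3)*(r^2 - 5*r) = r^2*(r - 5)*(r - 3)*(r - 5)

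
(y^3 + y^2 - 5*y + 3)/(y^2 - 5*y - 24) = (y^2 - 2*y + 1)/(y - 8)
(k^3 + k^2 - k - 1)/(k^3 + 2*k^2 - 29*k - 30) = (k^2 - 1)/(k^2 + k - 30)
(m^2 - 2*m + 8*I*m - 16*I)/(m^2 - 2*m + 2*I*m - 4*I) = (m + 8*I)/(m + 2*I)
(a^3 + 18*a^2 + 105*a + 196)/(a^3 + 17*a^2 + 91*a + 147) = (a + 4)/(a + 3)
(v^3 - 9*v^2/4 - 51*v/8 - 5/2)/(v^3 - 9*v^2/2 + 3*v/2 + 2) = (v + 5/4)/(v - 1)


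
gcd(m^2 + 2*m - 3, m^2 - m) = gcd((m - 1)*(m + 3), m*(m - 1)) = m - 1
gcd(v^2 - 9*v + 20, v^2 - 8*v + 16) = v - 4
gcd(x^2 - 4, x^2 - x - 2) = x - 2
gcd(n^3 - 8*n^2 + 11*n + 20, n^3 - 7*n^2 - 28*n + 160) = n - 4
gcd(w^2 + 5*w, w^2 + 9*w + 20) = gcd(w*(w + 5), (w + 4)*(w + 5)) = w + 5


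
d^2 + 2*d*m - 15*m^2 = (d - 3*m)*(d + 5*m)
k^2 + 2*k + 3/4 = (k + 1/2)*(k + 3/2)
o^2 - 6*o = o*(o - 6)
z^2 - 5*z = z*(z - 5)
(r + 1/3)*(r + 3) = r^2 + 10*r/3 + 1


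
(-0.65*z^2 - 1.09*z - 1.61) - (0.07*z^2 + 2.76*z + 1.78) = -0.72*z^2 - 3.85*z - 3.39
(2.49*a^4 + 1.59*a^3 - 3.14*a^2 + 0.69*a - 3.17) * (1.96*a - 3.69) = 4.8804*a^5 - 6.0717*a^4 - 12.0215*a^3 + 12.939*a^2 - 8.7593*a + 11.6973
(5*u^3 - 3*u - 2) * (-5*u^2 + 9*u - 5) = -25*u^5 + 45*u^4 - 10*u^3 - 17*u^2 - 3*u + 10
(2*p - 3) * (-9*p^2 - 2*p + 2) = -18*p^3 + 23*p^2 + 10*p - 6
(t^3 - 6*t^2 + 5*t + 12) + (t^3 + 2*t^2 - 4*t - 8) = 2*t^3 - 4*t^2 + t + 4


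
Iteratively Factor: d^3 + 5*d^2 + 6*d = (d)*(d^2 + 5*d + 6) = d*(d + 3)*(d + 2)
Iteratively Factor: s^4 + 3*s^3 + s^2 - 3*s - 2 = (s + 1)*(s^3 + 2*s^2 - s - 2) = (s + 1)^2*(s^2 + s - 2) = (s + 1)^2*(s + 2)*(s - 1)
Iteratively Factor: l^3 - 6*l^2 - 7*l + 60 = (l - 4)*(l^2 - 2*l - 15) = (l - 4)*(l + 3)*(l - 5)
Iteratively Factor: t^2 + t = (t + 1)*(t)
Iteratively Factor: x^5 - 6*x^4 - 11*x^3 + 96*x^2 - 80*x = (x + 4)*(x^4 - 10*x^3 + 29*x^2 - 20*x) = (x - 1)*(x + 4)*(x^3 - 9*x^2 + 20*x) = (x - 4)*(x - 1)*(x + 4)*(x^2 - 5*x) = (x - 5)*(x - 4)*(x - 1)*(x + 4)*(x)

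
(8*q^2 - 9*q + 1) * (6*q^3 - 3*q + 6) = 48*q^5 - 54*q^4 - 18*q^3 + 75*q^2 - 57*q + 6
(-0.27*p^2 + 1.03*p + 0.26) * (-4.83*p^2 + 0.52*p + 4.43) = 1.3041*p^4 - 5.1153*p^3 - 1.9163*p^2 + 4.6981*p + 1.1518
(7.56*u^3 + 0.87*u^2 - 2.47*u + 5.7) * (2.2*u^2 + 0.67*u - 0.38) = 16.632*u^5 + 6.9792*u^4 - 7.7239*u^3 + 10.5545*u^2 + 4.7576*u - 2.166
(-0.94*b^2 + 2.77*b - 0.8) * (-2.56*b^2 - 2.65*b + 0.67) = 2.4064*b^4 - 4.6002*b^3 - 5.9223*b^2 + 3.9759*b - 0.536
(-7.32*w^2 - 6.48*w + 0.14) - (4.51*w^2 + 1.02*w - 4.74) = -11.83*w^2 - 7.5*w + 4.88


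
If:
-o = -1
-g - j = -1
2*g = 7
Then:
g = 7/2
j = -5/2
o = 1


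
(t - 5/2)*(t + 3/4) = t^2 - 7*t/4 - 15/8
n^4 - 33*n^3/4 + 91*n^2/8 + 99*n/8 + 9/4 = (n - 6)*(n - 3)*(n + 1/4)*(n + 1/2)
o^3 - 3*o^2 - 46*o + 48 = (o - 8)*(o - 1)*(o + 6)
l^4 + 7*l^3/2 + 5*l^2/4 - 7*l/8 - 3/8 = (l - 1/2)*(l + 1/2)^2*(l + 3)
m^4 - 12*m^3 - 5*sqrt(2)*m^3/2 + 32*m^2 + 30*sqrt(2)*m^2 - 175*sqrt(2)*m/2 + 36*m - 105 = (m - 7)*(m - 5)*(m - 3*sqrt(2))*(m + sqrt(2)/2)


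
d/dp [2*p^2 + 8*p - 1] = 4*p + 8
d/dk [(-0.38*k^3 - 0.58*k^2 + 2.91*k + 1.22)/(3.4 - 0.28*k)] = (0.2128*k^3 - 3.7136*k^2 - 3.944*k + 10.2356)/(0.0784*k^2 - 1.904*k + 11.56)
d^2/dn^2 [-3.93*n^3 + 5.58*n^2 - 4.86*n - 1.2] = 11.16 - 23.58*n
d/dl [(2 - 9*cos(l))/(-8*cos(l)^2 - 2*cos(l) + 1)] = (72*cos(l)^2 - 32*cos(l) + 5)*sin(l)/((2*cos(l) + 1)^2*(4*cos(l) - 1)^2)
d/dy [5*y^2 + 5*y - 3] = 10*y + 5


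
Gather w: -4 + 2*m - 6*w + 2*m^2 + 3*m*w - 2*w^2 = 2*m^2 + 2*m - 2*w^2 + w*(3*m - 6) - 4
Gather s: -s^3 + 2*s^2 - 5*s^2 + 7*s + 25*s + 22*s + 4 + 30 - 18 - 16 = -s^3 - 3*s^2 + 54*s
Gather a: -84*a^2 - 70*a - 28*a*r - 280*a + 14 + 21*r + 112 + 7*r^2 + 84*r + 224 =-84*a^2 + a*(-28*r - 350) + 7*r^2 + 105*r + 350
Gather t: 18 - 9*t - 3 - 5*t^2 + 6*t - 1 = -5*t^2 - 3*t + 14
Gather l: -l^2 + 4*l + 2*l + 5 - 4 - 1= -l^2 + 6*l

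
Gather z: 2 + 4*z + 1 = 4*z + 3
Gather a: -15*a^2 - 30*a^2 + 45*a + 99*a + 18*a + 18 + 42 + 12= -45*a^2 + 162*a + 72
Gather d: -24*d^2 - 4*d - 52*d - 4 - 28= -24*d^2 - 56*d - 32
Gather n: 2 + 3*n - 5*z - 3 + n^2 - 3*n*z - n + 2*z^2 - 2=n^2 + n*(2 - 3*z) + 2*z^2 - 5*z - 3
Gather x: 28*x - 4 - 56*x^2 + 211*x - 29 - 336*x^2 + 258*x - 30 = -392*x^2 + 497*x - 63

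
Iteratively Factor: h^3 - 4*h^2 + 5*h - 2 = (h - 1)*(h^2 - 3*h + 2) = (h - 1)^2*(h - 2)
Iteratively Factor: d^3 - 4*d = (d - 2)*(d^2 + 2*d) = d*(d - 2)*(d + 2)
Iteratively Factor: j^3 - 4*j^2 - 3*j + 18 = (j - 3)*(j^2 - j - 6) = (j - 3)^2*(j + 2)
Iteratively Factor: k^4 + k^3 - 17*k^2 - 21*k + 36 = (k - 1)*(k^3 + 2*k^2 - 15*k - 36) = (k - 1)*(k + 3)*(k^2 - k - 12) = (k - 1)*(k + 3)^2*(k - 4)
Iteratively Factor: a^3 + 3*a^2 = (a)*(a^2 + 3*a) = a^2*(a + 3)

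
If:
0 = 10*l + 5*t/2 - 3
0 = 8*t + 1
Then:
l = 53/160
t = -1/8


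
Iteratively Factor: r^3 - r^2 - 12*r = (r - 4)*(r^2 + 3*r) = (r - 4)*(r + 3)*(r)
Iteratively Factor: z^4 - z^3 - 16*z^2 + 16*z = (z - 4)*(z^3 + 3*z^2 - 4*z) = (z - 4)*(z - 1)*(z^2 + 4*z) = (z - 4)*(z - 1)*(z + 4)*(z)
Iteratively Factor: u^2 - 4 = (u - 2)*(u + 2)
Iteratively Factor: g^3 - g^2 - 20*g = (g)*(g^2 - g - 20) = g*(g - 5)*(g + 4)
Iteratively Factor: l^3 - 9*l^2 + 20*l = (l - 5)*(l^2 - 4*l) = l*(l - 5)*(l - 4)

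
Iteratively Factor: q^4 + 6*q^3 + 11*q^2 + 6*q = (q + 2)*(q^3 + 4*q^2 + 3*q) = (q + 1)*(q + 2)*(q^2 + 3*q) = q*(q + 1)*(q + 2)*(q + 3)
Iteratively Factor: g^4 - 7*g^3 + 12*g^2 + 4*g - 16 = (g - 2)*(g^3 - 5*g^2 + 2*g + 8) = (g - 4)*(g - 2)*(g^2 - g - 2) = (g - 4)*(g - 2)*(g + 1)*(g - 2)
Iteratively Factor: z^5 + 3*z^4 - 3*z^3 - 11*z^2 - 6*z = (z + 1)*(z^4 + 2*z^3 - 5*z^2 - 6*z) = (z - 2)*(z + 1)*(z^3 + 4*z^2 + 3*z) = (z - 2)*(z + 1)^2*(z^2 + 3*z) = (z - 2)*(z + 1)^2*(z + 3)*(z)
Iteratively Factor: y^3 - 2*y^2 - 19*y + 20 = (y - 5)*(y^2 + 3*y - 4) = (y - 5)*(y + 4)*(y - 1)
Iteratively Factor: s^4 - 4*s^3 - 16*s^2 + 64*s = (s - 4)*(s^3 - 16*s) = (s - 4)*(s + 4)*(s^2 - 4*s) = s*(s - 4)*(s + 4)*(s - 4)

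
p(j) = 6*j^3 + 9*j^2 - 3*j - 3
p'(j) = 18*j^2 + 18*j - 3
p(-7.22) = -1770.39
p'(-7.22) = 805.35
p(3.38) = 321.37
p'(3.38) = 263.48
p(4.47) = 699.31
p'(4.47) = 437.12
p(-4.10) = -252.94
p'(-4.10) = 225.78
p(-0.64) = 1.03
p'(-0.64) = -7.15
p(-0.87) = 2.47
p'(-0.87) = -5.04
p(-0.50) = 0.00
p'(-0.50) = -7.50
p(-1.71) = -1.55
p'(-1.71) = 18.85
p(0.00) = -3.00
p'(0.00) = -3.00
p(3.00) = 231.00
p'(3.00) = 213.00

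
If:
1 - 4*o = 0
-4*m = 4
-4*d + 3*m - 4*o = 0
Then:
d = -1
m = -1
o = 1/4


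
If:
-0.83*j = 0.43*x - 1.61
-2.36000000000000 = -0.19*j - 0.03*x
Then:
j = 17.02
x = -29.10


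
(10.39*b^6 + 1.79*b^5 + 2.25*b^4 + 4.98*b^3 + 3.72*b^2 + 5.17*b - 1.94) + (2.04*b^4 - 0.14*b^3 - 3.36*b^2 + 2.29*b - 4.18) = 10.39*b^6 + 1.79*b^5 + 4.29*b^4 + 4.84*b^3 + 0.36*b^2 + 7.46*b - 6.12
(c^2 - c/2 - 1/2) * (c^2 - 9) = c^4 - c^3/2 - 19*c^2/2 + 9*c/2 + 9/2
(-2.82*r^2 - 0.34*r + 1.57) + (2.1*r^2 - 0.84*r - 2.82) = -0.72*r^2 - 1.18*r - 1.25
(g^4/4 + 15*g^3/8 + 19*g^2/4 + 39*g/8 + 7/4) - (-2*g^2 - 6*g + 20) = g^4/4 + 15*g^3/8 + 27*g^2/4 + 87*g/8 - 73/4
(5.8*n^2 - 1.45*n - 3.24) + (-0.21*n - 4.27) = 5.8*n^2 - 1.66*n - 7.51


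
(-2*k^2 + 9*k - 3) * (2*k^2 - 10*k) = -4*k^4 + 38*k^3 - 96*k^2 + 30*k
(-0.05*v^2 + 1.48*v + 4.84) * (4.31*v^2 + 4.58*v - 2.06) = -0.2155*v^4 + 6.1498*v^3 + 27.7418*v^2 + 19.1184*v - 9.9704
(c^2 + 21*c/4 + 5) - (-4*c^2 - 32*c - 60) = 5*c^2 + 149*c/4 + 65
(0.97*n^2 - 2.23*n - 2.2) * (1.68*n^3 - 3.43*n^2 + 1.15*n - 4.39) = 1.6296*n^5 - 7.0735*n^4 + 5.0684*n^3 + 0.723200000000002*n^2 + 7.2597*n + 9.658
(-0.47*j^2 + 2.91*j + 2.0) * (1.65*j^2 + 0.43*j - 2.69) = -0.7755*j^4 + 4.5994*j^3 + 5.8156*j^2 - 6.9679*j - 5.38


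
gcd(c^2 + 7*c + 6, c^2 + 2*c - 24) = c + 6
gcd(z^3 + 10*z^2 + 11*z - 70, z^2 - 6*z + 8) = z - 2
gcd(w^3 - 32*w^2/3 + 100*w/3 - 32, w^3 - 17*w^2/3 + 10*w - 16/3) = w^2 - 14*w/3 + 16/3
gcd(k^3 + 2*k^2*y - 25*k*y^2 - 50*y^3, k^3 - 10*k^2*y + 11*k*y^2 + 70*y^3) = -k^2 + 3*k*y + 10*y^2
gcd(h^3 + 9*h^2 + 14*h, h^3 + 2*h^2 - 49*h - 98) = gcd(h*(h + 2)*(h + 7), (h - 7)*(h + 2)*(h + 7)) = h^2 + 9*h + 14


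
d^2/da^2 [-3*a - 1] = 0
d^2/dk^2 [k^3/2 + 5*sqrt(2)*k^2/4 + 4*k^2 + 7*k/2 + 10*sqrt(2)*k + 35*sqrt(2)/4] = 3*k + 5*sqrt(2)/2 + 8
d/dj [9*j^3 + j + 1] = 27*j^2 + 1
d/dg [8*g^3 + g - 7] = 24*g^2 + 1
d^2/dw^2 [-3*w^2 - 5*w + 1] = -6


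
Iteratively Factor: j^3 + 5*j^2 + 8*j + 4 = (j + 2)*(j^2 + 3*j + 2) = (j + 1)*(j + 2)*(j + 2)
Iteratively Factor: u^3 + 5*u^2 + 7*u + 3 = (u + 3)*(u^2 + 2*u + 1) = (u + 1)*(u + 3)*(u + 1)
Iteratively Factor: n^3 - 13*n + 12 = (n + 4)*(n^2 - 4*n + 3) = (n - 1)*(n + 4)*(n - 3)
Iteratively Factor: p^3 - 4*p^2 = (p - 4)*(p^2) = p*(p - 4)*(p)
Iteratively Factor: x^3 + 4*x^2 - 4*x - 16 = (x + 2)*(x^2 + 2*x - 8) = (x + 2)*(x + 4)*(x - 2)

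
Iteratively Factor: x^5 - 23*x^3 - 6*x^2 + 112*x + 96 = (x + 1)*(x^4 - x^3 - 22*x^2 + 16*x + 96) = (x - 3)*(x + 1)*(x^3 + 2*x^2 - 16*x - 32) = (x - 3)*(x + 1)*(x + 2)*(x^2 - 16) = (x - 4)*(x - 3)*(x + 1)*(x + 2)*(x + 4)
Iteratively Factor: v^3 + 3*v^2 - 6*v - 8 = (v + 1)*(v^2 + 2*v - 8) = (v - 2)*(v + 1)*(v + 4)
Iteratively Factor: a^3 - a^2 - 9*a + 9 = (a + 3)*(a^2 - 4*a + 3) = (a - 1)*(a + 3)*(a - 3)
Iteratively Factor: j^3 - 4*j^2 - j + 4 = (j + 1)*(j^2 - 5*j + 4) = (j - 4)*(j + 1)*(j - 1)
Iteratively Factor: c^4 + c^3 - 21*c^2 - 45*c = (c - 5)*(c^3 + 6*c^2 + 9*c) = c*(c - 5)*(c^2 + 6*c + 9) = c*(c - 5)*(c + 3)*(c + 3)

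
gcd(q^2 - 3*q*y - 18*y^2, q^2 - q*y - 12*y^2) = q + 3*y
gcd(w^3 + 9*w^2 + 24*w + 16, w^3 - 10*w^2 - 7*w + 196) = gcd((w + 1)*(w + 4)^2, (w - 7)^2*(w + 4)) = w + 4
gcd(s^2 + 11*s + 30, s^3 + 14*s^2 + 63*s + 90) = s^2 + 11*s + 30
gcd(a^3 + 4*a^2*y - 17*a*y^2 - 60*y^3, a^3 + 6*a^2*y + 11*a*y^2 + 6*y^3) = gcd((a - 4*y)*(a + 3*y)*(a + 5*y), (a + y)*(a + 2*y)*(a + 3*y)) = a + 3*y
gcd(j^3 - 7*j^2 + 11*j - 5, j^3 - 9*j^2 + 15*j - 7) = j^2 - 2*j + 1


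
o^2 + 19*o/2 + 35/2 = (o + 5/2)*(o + 7)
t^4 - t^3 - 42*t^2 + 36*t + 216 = (t - 6)*(t - 3)*(t + 2)*(t + 6)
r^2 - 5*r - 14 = (r - 7)*(r + 2)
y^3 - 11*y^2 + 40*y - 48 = (y - 4)^2*(y - 3)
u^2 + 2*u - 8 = (u - 2)*(u + 4)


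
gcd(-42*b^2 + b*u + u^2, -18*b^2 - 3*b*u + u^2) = -6*b + u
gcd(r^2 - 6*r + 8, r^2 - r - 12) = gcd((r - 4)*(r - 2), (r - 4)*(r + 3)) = r - 4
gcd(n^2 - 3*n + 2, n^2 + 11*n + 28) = 1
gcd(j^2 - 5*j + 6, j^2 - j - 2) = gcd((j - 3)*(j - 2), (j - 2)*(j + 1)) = j - 2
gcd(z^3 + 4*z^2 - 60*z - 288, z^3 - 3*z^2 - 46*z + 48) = z^2 - 2*z - 48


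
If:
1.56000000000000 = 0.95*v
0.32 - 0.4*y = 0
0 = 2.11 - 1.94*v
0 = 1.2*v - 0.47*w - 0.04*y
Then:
No Solution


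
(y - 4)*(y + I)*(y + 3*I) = y^3 - 4*y^2 + 4*I*y^2 - 3*y - 16*I*y + 12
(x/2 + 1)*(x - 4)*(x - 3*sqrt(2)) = x^3/2 - 3*sqrt(2)*x^2/2 - x^2 - 4*x + 3*sqrt(2)*x + 12*sqrt(2)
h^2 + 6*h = h*(h + 6)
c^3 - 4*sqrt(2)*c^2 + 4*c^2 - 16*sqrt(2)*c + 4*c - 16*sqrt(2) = (c + 2)^2*(c - 4*sqrt(2))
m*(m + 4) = m^2 + 4*m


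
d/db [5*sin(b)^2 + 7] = 5*sin(2*b)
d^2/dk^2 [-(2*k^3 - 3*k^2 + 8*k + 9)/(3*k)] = -4/3 - 6/k^3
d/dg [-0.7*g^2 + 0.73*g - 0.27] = 0.73 - 1.4*g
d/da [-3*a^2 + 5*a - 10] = 5 - 6*a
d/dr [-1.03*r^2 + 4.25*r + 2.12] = 4.25 - 2.06*r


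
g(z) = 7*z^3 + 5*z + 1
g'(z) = 21*z^2 + 5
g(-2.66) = -144.05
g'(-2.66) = 153.59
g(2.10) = 76.33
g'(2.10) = 97.61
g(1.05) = 14.35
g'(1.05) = 28.15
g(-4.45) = -638.10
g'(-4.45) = 420.85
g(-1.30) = -20.88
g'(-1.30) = 40.49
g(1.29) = 22.48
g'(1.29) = 39.95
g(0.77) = 8.05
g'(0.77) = 17.45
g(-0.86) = -7.75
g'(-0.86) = 20.53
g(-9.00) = -5147.00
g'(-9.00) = 1706.00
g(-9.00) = -5147.00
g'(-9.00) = 1706.00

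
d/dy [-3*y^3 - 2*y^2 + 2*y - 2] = -9*y^2 - 4*y + 2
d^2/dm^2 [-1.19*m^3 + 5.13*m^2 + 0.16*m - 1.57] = 10.26 - 7.14*m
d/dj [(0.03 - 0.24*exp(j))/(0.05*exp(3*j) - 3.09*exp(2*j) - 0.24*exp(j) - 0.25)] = (0.024*exp(3*j) - 0.7461*exp(2*j) + 0.1854*exp(j) + 0.0672)*exp(j)/(0.0025*exp(6*j) - 0.309*exp(5*j) + 9.5241*exp(4*j) + 1.4582*exp(3*j) + 1.6026*exp(2*j) + 0.12*exp(j) + 0.0625)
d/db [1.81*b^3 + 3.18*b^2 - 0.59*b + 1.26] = 5.43*b^2 + 6.36*b - 0.59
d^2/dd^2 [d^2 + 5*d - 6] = 2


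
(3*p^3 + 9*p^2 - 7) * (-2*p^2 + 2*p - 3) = -6*p^5 - 12*p^4 + 9*p^3 - 13*p^2 - 14*p + 21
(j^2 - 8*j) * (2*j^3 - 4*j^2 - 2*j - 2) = 2*j^5 - 20*j^4 + 30*j^3 + 14*j^2 + 16*j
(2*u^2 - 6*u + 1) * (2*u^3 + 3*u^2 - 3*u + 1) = 4*u^5 - 6*u^4 - 22*u^3 + 23*u^2 - 9*u + 1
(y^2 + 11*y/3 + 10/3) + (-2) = y^2 + 11*y/3 + 4/3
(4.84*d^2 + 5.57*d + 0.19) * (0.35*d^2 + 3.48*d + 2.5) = 1.694*d^4 + 18.7927*d^3 + 31.5501*d^2 + 14.5862*d + 0.475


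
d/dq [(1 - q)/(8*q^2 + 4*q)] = (q^2/2 - q - 1/4)/(q^2*(4*q^2 + 4*q + 1))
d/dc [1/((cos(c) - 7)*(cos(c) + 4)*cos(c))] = (3*sin(c) - 28*sin(c)/cos(c)^2 - 6*tan(c))/((cos(c) - 7)^2*(cos(c) + 4)^2)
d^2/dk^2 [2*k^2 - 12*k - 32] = 4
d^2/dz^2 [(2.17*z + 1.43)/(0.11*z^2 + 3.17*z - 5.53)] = ((0.22*z + 3.17)*(0.44*z + 6.34)*(2.17*z + 1.43) - (1.4322*z + 14.0724)*(0.11*z^2 + 3.17*z - 5.53))/(0.11*z^2 + 3.17*z - 5.53)^3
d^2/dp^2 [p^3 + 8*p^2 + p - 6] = 6*p + 16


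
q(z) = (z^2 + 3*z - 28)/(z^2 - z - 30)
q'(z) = (1 - 2*z)*(z^2 + 3*z - 28)/(z^2 - z - 30)^2 + (2*z + 3)/(z^2 - z - 30) = 2*(-2*z^2 - 2*z - 59)/(z^4 - 2*z^3 - 59*z^2 + 60*z + 900)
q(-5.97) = -0.88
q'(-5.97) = -1.76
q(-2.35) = 1.33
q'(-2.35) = -0.27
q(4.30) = -0.21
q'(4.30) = -0.84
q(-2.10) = 1.27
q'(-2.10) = -0.23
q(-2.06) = 1.26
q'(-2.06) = -0.23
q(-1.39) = 1.13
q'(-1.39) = -0.17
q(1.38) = 0.74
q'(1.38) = -0.15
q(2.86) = 0.46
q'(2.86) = -0.27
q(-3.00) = 1.56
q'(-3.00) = -0.44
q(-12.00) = 0.63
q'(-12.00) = -0.04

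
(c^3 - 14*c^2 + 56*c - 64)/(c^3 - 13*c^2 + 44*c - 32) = (c - 2)/(c - 1)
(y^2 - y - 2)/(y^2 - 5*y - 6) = (y - 2)/(y - 6)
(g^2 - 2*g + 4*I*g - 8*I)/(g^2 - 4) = (g + 4*I)/(g + 2)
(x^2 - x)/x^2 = (x - 1)/x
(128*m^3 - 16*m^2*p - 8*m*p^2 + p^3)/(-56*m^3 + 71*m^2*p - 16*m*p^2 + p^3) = (-16*m^2 + p^2)/(7*m^2 - 8*m*p + p^2)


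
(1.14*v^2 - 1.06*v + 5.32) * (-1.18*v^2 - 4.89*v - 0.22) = -1.3452*v^4 - 4.3238*v^3 - 1.345*v^2 - 25.7816*v - 1.1704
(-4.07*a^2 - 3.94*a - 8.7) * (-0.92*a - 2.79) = 3.7444*a^3 + 14.9801*a^2 + 18.9966*a + 24.273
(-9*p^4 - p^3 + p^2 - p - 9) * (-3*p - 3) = 27*p^5 + 30*p^4 + 30*p + 27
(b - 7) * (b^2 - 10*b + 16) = b^3 - 17*b^2 + 86*b - 112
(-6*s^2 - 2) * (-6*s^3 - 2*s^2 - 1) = 36*s^5 + 12*s^4 + 12*s^3 + 10*s^2 + 2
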